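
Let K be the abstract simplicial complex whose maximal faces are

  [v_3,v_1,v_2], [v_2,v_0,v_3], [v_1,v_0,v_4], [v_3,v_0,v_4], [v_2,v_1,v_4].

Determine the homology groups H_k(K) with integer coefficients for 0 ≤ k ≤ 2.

H_0 ≅ Z,  H_1 ≅ Z,  H_2 = 0.

We work with the vertex ordering v_0 < v_1 < v_2 < v_3 < v_4. The simplices of K, each written with vertices in increasing order, are:

  0-simplices (5): [v_0], [v_1], [v_2], [v_3], [v_4]
  1-simplices (10): [v_0,v_1], [v_0,v_2], [v_0,v_3], [v_0,v_4], [v_1,v_2], [v_1,v_3], [v_1,v_4], [v_2,v_3], [v_2,v_4], [v_3,v_4]
  2-simplices (5): [v_0,v_1,v_4], [v_0,v_2,v_3], [v_0,v_3,v_4], [v_1,v_2,v_3], [v_1,v_2,v_4]

giving chain groups C_0 ≅ Z^5, C_1 ≅ Z^10, C_2 ≅ Z^5.

The boundary map ∂_1: C_1 → C_0 sends each edge [p,q] (with p < q) to q − p. For instance
  ∂[v_2,v_3] = [v_3] − [v_2].
As a 5×10 matrix over Z this has rank 4, with invariant factors (1,1,1,1).

The boundary map ∂_2: C_2 → C_1 maps a triangle to the signed sum of its edges. For instance
  ∂[v_0,v_3,v_4] = [v_3,v_4] − [v_0,v_4] + [v_0,v_3],
  ∂[v_0,v_2,v_3] = [v_2,v_3] − [v_0,v_3] + [v_0,v_2].
The 10×5 boundary matrix has rank 5 and Smith normal form diag(1,1,1,1,1).

Reading off H_k = ker ∂_k / im ∂_{k+1}:

  H_0: rank C_0 − rank ∂_1 = 5 − 4 = 1, and the invariant factors of ∂_1 are all 1, so H_0 = Z.
  H_1: rank ker ∂_1 − rank ∂_2 = (10 − 4) − 5 = 1, and the invariant factors of ∂_2 are all 1, so H_1 = Z.
  H_2: rank ker ∂_2 − rank ∂_3 = (5 − 5) − 0 = 0, and there is no ∂_3, so H_2 = 0.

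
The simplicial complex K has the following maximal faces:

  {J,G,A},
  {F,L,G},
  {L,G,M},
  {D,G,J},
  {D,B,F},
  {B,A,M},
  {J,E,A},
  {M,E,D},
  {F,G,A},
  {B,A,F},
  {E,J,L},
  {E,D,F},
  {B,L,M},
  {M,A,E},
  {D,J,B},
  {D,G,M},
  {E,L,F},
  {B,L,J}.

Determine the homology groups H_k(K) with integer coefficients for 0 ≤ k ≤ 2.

Fix the vertex order A < B < D < E < F < G < J < L < M and write every simplex with vertices in increasing order. Then dim K = 2 and the simplices of K are:

  0-simplices (9): A, B, D, E, F, G, J, L, M
  1-simplices (27): AB, AE, AF, AG, AJ, AM, BD, BF, BJ, BL, BM, DE, DF, DG, DJ, DM, EF, EJ, EL, EM, FG, FL, GJ, GL, GM, JL, LM
  2-simplices (18): ABF, ABM, AEJ, AEM, AFG, AGJ, BDF, BDJ, BJL, BLM, DEF, DEM, DGJ, DGM, EFL, EJL, FGL, GLM

Hence C_0 ≅ Z^9, C_1 ≅ Z^27, C_2 ≅ Z^18.

The boundary map ∂_1: C_1 → C_0 maps an edge to its endpoints' difference, ∂[p,q] = q − p. For instance
  ∂AG = G − A.
The resulting 9×27 matrix has rank 8, and its Smith normal form has invariant factors (1,1,1,1,1,1,1,1).

∂_2: C_2 → C_1 maps a triangle to the signed sum of its edges. For instance
  ∂DGJ = GJ − DJ + DG,
  ∂AEM = EM − AM + AE.
The resulting 27×18 matrix has rank 17, and its Smith normal form has invariant factors (1,1,1,1,1,1,1,1,1,1,1,1,1,1,1,1,1).

From H_k ≅ ker(∂_k) / im(∂_{k+1}) we obtain:

  H_0: rank C_0 − rank ∂_1 = 9 − 8 = 1, and the invariant factors of ∂_1 are all 1, so H_0 ≅ Z.
  H_1: rank ker ∂_1 − rank ∂_2 = (27 − 8) − 17 = 2, and the invariant factors of ∂_2 are all 1, so H_1 ≅ Z^2.
  H_2: rank ker ∂_2 − rank ∂_3 = (18 − 17) − 0 = 1, and there is no ∂_3, so H_2 ≅ Z.

H_0 = Z,  H_1 = Z^2,  H_2 = Z.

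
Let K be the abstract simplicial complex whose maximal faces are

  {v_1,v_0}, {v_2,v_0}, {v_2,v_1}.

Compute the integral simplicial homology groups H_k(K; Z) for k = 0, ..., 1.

H_0 = Z,  H_1 = Z.

Fix the vertex order v_0 < v_1 < v_2 and write every simplex with vertices in increasing order. Then dim K = 1 and the simplices of K are:

  0-simplices (3): [v_0], [v_1], [v_2]
  1-simplices (3): [v_0,v_1], [v_0,v_2], [v_1,v_2]

Hence C_0 ≅ Z^3, C_1 ≅ Z^3.

Boundary ∂_1: C_1 → C_0 sends each edge [p,q] (with p < q) to q − p. For instance
  ∂[v_1,v_2] = [v_2] − [v_1].
The resulting 3×3 matrix has rank 2, and its Smith normal form has invariant factors (1,1).

From H_k ≅ ker(∂_k) / im(∂_{k+1}) we obtain:

  H_0: rank C_0 − rank ∂_1 = 3 − 2 = 1, and the invariant factors of ∂_1 are all 1, so H_0 ≅ Z.
  H_1: rank ker ∂_1 − rank ∂_2 = (3 − 2) − 0 = 1, and there is no ∂_2, so H_1 ≅ Z.

As a check, the Euler characteristic is 3 − 3 = 0, which agrees with 1 − 1 = 0.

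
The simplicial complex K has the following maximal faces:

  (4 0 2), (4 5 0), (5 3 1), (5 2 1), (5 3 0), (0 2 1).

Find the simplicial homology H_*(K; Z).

K has 6 vertices, 12 edges, 6 triangles.
rank ∂_0 = 0, rank ∂_1 = 5 ⇒ b_0 = 6 − 0 − 5 = 1; all invariant factors of ∂_1 are 1 so no torsion. So H_0 ≅ Z.
rank ∂_1 = 5, rank ∂_2 = 6 ⇒ b_1 = 12 − 5 − 6 = 1; all invariant factors of ∂_2 are 1 so no torsion. So H_1 ≅ Z.
rank ∂_2 = 6, rank ∂_3 = 0 ⇒ b_2 = 6 − 6 − 0 = 0. So H_2 ≅ 0.

H_0 = Z,  H_1 = Z,  H_2 = 0.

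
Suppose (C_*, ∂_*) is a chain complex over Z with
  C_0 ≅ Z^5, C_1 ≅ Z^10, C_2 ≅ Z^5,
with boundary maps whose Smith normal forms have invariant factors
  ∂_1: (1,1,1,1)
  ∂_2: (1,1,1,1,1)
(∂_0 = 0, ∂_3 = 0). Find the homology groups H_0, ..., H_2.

H_0: b_0 = 5 − 0 − 4 = 1; torsion from ∂_1 factors > 1: none. So H_0 = Z.
H_1: b_1 = 10 − 4 − 5 = 1; torsion from ∂_2 factors > 1: none. So H_1 = Z.
H_2: b_2 = 5 − 5 − 0 = 0; torsion from ∂_3 factors > 1: none. So H_2 = 0.

H_0 = Z,  H_1 = Z,  H_2 = 0.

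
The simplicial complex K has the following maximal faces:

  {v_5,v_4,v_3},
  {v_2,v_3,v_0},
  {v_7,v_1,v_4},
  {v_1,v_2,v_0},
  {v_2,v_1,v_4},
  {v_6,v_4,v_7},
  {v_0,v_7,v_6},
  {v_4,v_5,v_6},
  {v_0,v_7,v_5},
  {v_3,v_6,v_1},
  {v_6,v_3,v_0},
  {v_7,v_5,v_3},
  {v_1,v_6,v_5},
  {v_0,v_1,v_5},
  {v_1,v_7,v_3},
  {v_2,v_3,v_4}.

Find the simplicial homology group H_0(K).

K has 8 vertices, 24 edges, 16 triangles.
rank ∂_0 = 0, rank ∂_1 = 7 ⇒ b_0 = 8 − 0 − 7 = 1; all invariant factors of ∂_1 are 1 so no torsion. So H_0 ≅ Z.

H_0 = Z.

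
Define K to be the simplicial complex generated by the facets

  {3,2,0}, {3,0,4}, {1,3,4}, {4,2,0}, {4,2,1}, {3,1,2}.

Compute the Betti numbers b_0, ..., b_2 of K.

We work with the vertex ordering 0 < 1 < 2 < 3 < 4. The simplices of K, each written with vertices in increasing order, are:

  0-simplices (5): [0], [1], [2], [3], [4]
  1-simplices (9): [0,2], [0,3], [0,4], [1,2], [1,3], [1,4], [2,3], [2,4], [3,4]
  2-simplices (6): [0,2,3], [0,2,4], [0,3,4], [1,2,3], [1,2,4], [1,3,4]

giving chain groups C_0 ≅ Z^5, C_1 ≅ Z^9, C_2 ≅ Z^6.

The boundary map ∂_1: C_1 → C_0 maps an edge to its endpoints' difference, ∂[p,q] = q − p.
This gives a 5×9 integer matrix of rank 4; reducing to Smith normal form yields diagonal entries (1,1,1,1).

∂_2: C_2 → C_1 acts by ∂[p,q,r] = [q,r] − [p,r] + [p,q]. For instance
  ∂[0,2,4] = [2,4] − [0,4] + [0,2],
  ∂[1,2,3] = [2,3] − [1,3] + [1,2].
The resulting 9×6 matrix has rank 5, and its Smith normal form has invariant factors (1,1,1,1,1).

From H_k ≅ ker(∂_k) / im(∂_{k+1}) we obtain:

  H_0: rank C_0 − rank ∂_1 = 5 − 4 = 1, and the invariant factors of ∂_1 are all 1, so H_0 ≅ Z.
  H_1: rank ker ∂_1 − rank ∂_2 = (9 − 4) − 5 = 0, and the invariant factors of ∂_2 are all 1, so H_1 ≅ 0.
  H_2: rank ker ∂_2 − rank ∂_3 = (6 − 5) − 0 = 1, and there is no ∂_3, so H_2 ≅ Z.

Hence the Betti numbers are b_0 = 1, b_1 = 0, b_2 = 1.

b_0 = 1, b_1 = 0, b_2 = 1.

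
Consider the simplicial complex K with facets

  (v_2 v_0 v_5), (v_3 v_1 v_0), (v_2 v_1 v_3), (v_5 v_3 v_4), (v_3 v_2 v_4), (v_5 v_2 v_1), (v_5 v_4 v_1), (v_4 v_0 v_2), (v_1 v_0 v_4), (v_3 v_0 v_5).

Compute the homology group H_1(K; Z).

Order the vertices as v_0 < v_1 < v_2 < v_3 < v_4 < v_5. Listing each simplex with vertices in this order, K has dimension 2 with simplices:

  0-simplices (6): [v_0], [v_1], [v_2], [v_3], [v_4], [v_5]
  1-simplices (15): (15 of them)
  2-simplices (10): [v_0,v_1,v_3], [v_0,v_1,v_4], [v_0,v_2,v_4], [v_0,v_2,v_5], [v_0,v_3,v_5], [v_1,v_2,v_3], [v_1,v_2,v_5], [v_1,v_4,v_5], [v_2,v_3,v_4], [v_3,v_4,v_5]

so the chain groups are C_0 ≅ Z^6, C_1 ≅ Z^15, C_2 ≅ Z^10.

∂_1: C_1 → C_0 maps an edge to its endpoints' difference, ∂[p,q] = q − p.
As a 6×15 matrix over Z this has rank 5, with invariant factors (1,1,1,1,1).

Boundary ∂_2: C_2 → C_1 sends each 2-simplex [p,q,r] to [q,r] − [p,r] + [p,q]. For instance
  ∂[v_0,v_2,v_4] = [v_2,v_4] − [v_0,v_4] + [v_0,v_2],
  ∂[v_1,v_2,v_5] = [v_2,v_5] − [v_1,v_5] + [v_1,v_2].
The 15×10 boundary matrix has rank 10 and Smith normal form diag(1,1,1,1,1,1,1,1,1,2).

Reading off H_k = ker ∂_k / im ∂_{k+1}:

  H_1: rank ker ∂_1 − rank ∂_2 = (15 − 5) − 10 = 0, and ∂_2 has invariant factor 2 > 1, so H_1 = Z/2.

H_1 = Z/2.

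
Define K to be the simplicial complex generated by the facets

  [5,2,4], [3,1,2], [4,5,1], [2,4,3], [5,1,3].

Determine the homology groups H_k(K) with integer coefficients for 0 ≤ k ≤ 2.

H_0 = Z,  H_1 = Z,  H_2 = 0.

K has 5 vertices, 10 edges, 5 triangles.
rank ∂_0 = 0, rank ∂_1 = 4 ⇒ b_0 = 5 − 0 − 4 = 1; all invariant factors of ∂_1 are 1 so no torsion. So H_0 ≅ Z.
rank ∂_1 = 4, rank ∂_2 = 5 ⇒ b_1 = 10 − 4 − 5 = 1; all invariant factors of ∂_2 are 1 so no torsion. So H_1 ≅ Z.
rank ∂_2 = 5, rank ∂_3 = 0 ⇒ b_2 = 5 − 5 − 0 = 0. So H_2 ≅ 0.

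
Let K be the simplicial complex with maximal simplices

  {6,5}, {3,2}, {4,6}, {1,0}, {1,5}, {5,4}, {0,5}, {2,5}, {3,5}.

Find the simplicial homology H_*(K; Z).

H_0 = Z,  H_1 = Z^3.

Take the total order 0 < 1 < 2 < 3 < 4 < 5 < 6 on the vertex set. Then K (dimension 1) consists of the simplices:

  0-simplices (7): [0], [1], [2], [3], [4], [5], [6]
  1-simplices (9): [0,1], [0,5], [1,5], [2,3], [2,5], [3,5], [4,5], [4,6], [5,6]

giving chain groups C_0 ≅ Z^7, C_1 ≅ Z^9.

Boundary ∂_1: C_1 → C_0 is given by ∂[p,q] = [q] − [p]. For instance
  ∂[1,5] = [5] − [1].
As a 7×9 matrix over Z this has rank 6, with invariant factors (1,1,1,1,1,1).

From H_k ≅ ker(∂_k) / im(∂_{k+1}) we obtain:

  H_0: rank C_0 − rank ∂_1 = 7 − 6 = 1, and the invariant factors of ∂_1 are all 1, so H_0 ≅ Z.
  H_1: rank ker ∂_1 − rank ∂_2 = (9 − 6) − 0 = 3, and there is no ∂_2, so H_1 ≅ Z^3.

As a check, the Euler characteristic is 7 − 9 = -2, which agrees with 1 − 3 = -2.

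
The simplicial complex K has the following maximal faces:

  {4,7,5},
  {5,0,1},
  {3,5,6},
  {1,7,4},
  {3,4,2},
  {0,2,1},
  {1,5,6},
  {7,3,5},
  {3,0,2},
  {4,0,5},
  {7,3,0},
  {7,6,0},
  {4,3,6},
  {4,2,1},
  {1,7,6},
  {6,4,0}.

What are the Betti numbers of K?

Order the vertices as 0 < 1 < 2 < 3 < 4 < 5 < 6 < 7. Listing each simplex with vertices in this order, K has dimension 2 with simplices:

  0-simplices (8): [0], [1], [2], [3], [4], [5], [6], [7]
  1-simplices (24): (24 of them)
  2-simplices (16): [0,1,2], [0,1,5], [0,2,3], [0,3,7], [0,4,5], [0,4,6], [0,6,7], [1,2,4], [1,4,7], [1,5,6], [1,6,7], [2,3,4], [3,4,6], [3,5,6], [3,5,7], [4,5,7]

so the chain groups are C_0 ≅ Z^8, C_1 ≅ Z^24, C_2 ≅ Z^16.

Boundary ∂_1: C_1 → C_0 maps an edge to its endpoints' difference, ∂[p,q] = q − p. For instance
  ∂[1,6] = [6] − [1].
This gives a 8×24 integer matrix of rank 7; reducing to Smith normal form yields diagonal entries (1,1,1,1,1,1,1).

Boundary ∂_2: C_2 → C_1 acts by ∂[p,q,r] = [q,r] − [p,r] + [p,q]. For instance
  ∂[0,2,3] = [2,3] − [0,3] + [0,2],
  ∂[4,5,7] = [5,7] − [4,7] + [4,5].
As a 24×16 matrix over Z this has rank 15, with invariant factors (1,1,1,1,1,1,1,1,1,1,1,1,1,1,1).

From H_k ≅ ker(∂_k) / im(∂_{k+1}) we obtain:

  H_0: rank C_0 − rank ∂_1 = 8 − 7 = 1, and the invariant factors of ∂_1 are all 1, so H_0 ≅ Z.
  H_1: rank ker ∂_1 − rank ∂_2 = (24 − 7) − 15 = 2, and the invariant factors of ∂_2 are all 1, so H_1 ≅ Z^2.
  H_2: rank ker ∂_2 − rank ∂_3 = (16 − 15) − 0 = 1, and there is no ∂_3, so H_2 ≅ Z.

Hence the Betti numbers are b_0 = 1, b_1 = 2, b_2 = 1.

b_0 = 1, b_1 = 2, b_2 = 1.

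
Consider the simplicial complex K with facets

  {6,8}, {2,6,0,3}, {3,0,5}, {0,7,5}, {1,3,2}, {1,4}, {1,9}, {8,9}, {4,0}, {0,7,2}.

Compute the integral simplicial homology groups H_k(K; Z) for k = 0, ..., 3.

We work with the vertex ordering 0 < 1 < 2 < 3 < 4 < 5 < 6 < 7 < 8 < 9. The simplices of K, each written with vertices in increasing order, are:

  0-simplices (10): [0], [1], [2], [3], [4], [5], [6], [7], [8], [9]
  1-simplices (18): [0,2], [0,3], [0,4], [0,5], [0,6], [0,7], [1,2], [1,3], [1,4], [1,9], [2,3], [2,6], [2,7], [3,5], [3,6], [5,7], [6,8], [8,9]
  2-simplices (8): [0,2,3], [0,2,6], [0,2,7], [0,3,5], [0,3,6], [0,5,7], [1,2,3], [2,3,6]
  3-simplices (1): [0,2,3,6]

so the chain groups are C_0 ≅ Z^10, C_1 ≅ Z^18, C_2 ≅ Z^8, C_3 ≅ Z^1.

Boundary ∂_1: C_1 → C_0 maps an edge to its endpoints' difference, ∂[p,q] = q − p.
The resulting 10×18 matrix has rank 9, and its Smith normal form has invariant factors (1,1,1,1,1,1,1,1,1).

The boundary map ∂_2: C_2 → C_1 sends each 2-simplex [p,q,r] to [q,r] − [p,r] + [p,q]. For instance
  ∂[0,3,5] = [3,5] − [0,5] + [0,3],
  ∂[0,2,6] = [2,6] − [0,6] + [0,2].
The resulting 18×8 matrix has rank 7, and its Smith normal form has invariant factors (1,1,1,1,1,1,1).

Boundary ∂_3: C_3 → C_2 sends each 3-simplex σ to the alternating sum Σ_i (−1)^i (σ with its i-th vertex removed). For instance
  ∂[0,2,3,6] = [2,3,6] − [0,3,6] + [0,2,6] − [0,2,3].
The resulting 8×1 matrix has rank 1, and its Smith normal form has invariant factors (1).

From H_k ≅ ker(∂_k) / im(∂_{k+1}) we obtain:

  H_0: rank C_0 − rank ∂_1 = 10 − 9 = 1, and the invariant factors of ∂_1 are all 1, so H_0 ≅ Z.
  H_1: rank ker ∂_1 − rank ∂_2 = (18 − 9) − 7 = 2, and the invariant factors of ∂_2 are all 1, so H_1 ≅ Z^2.
  H_2: rank ker ∂_2 − rank ∂_3 = (8 − 7) − 1 = 0, and the invariant factors of ∂_3 are all 1, so H_2 ≅ 0.
  H_3: rank ker ∂_3 − rank ∂_4 = (1 − 1) − 0 = 0, and there is no ∂_4, so H_3 ≅ 0.

As a check, the Euler characteristic is 10 − 18 + 8 − 1 = -1, which agrees with 1 − 2 + 0 − 0 = -1.

H_0 ≅ Z,  H_1 ≅ Z^2,  H_2 = 0,  H_3 = 0.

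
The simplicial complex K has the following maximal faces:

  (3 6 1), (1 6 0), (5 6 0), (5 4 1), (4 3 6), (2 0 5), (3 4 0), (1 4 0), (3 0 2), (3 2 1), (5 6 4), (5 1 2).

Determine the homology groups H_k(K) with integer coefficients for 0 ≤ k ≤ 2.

Order the vertices as 0 < 1 < 2 < 3 < 4 < 5 < 6. Listing each simplex with vertices in this order, K has dimension 2 with simplices:

  0-simplices (7): [0], [1], [2], [3], [4], [5], [6]
  1-simplices (18): [0,1], [0,2], [0,3], [0,4], [0,5], [0,6], [1,2], [1,3], [1,4], [1,5], [1,6], [2,3], [2,5], [3,4], [3,6], [4,5], [4,6], [5,6]
  2-simplices (12): [0,1,4], [0,1,6], [0,2,3], [0,2,5], [0,3,4], [0,5,6], [1,2,3], [1,2,5], [1,3,6], [1,4,5], [3,4,6], [4,5,6]

Hence C_0 ≅ Z^7, C_1 ≅ Z^18, C_2 ≅ Z^12.

∂_1: C_1 → C_0 maps an edge to its endpoints' difference, ∂[p,q] = q − p. For instance
  ∂[1,3] = [3] − [1].
As a 7×18 matrix over Z this has rank 6, with invariant factors (1,1,1,1,1,1).

∂_2: C_2 → C_1 sends each 2-simplex [p,q,r] to [q,r] − [p,r] + [p,q]. For instance
  ∂[1,3,6] = [3,6] − [1,6] + [1,3],
  ∂[1,2,3] = [2,3] − [1,3] + [1,2].
This gives a 18×12 integer matrix of rank 12; reducing to Smith normal form yields diagonal entries (1,1,1,1,1,1,1,1,1,1,1,2).

Computing H_k = (kernel of ∂_k) / (image of ∂_{k+1}):

  H_0: rank C_0 − rank ∂_1 = 7 − 6 = 1, and the invariant factors of ∂_1 are all 1, so H_0 ≅ Z.
  H_1: rank ker ∂_1 − rank ∂_2 = (18 − 6) − 12 = 0, and ∂_2 has invariant factor 2 > 1, so H_1 ≅ Z/2.
  H_2: rank ker ∂_2 − rank ∂_3 = (12 − 12) − 0 = 0, and there is no ∂_3, so H_2 ≅ 0.

As a check, the Euler characteristic is 7 − 18 + 12 = 1, which agrees with 1 − 0 + 0 = 1.

H_0 = Z,  H_1 = Z/2,  H_2 = 0.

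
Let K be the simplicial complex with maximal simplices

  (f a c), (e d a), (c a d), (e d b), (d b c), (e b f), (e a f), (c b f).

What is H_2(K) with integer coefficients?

H_2 ≅ Z.

Fix the vertex order a < b < c < d < e < f and write every simplex with vertices in increasing order. Then dim K = 2 and the simplices of K are:

  0-simplices (6): a, b, c, d, e, f
  1-simplices (12): ac, ad, ae, af, bc, bd, be, bf, cd, cf, de, ef
  2-simplices (8): acd, acf, ade, aef, bcd, bcf, bde, bef

so the chain groups are C_0 ≅ Z^6, C_1 ≅ Z^12, C_2 ≅ Z^8.

Boundary ∂_1: C_1 → C_0 maps an edge to its endpoints' difference, ∂[p,q] = q − p. For instance
  ∂af = f − a.
As a 6×12 matrix over Z this has rank 5, with invariant factors (1,1,1,1,1).

∂_2: C_2 → C_1 maps a triangle to the signed sum of its edges. For instance
  ∂ade = de − ae + ad,
  ∂bcd = cd − bd + bc.
The 12×8 boundary matrix has rank 7 and Smith normal form diag(1,1,1,1,1,1,1).

From H_k ≅ ker(∂_k) / im(∂_{k+1}) we obtain:

  H_2: rank ker ∂_2 − rank ∂_3 = (8 − 7) − 0 = 1, and there is no ∂_3, so H_2 ≅ Z.

(K is a triangulation of the 2-sphere S^2.)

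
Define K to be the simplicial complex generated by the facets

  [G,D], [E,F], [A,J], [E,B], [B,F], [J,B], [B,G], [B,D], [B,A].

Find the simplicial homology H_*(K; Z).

H_0 ≅ Z,  H_1 ≅ Z^3.

Order the vertices as A < B < D < E < F < G < J. Listing each simplex with vertices in this order, K has dimension 1 with simplices:

  0-simplices (7): A, B, D, E, F, G, J
  1-simplices (9): AB, AJ, BD, BE, BF, BG, BJ, DG, EF

so the chain groups are C_0 ≅ Z^7, C_1 ≅ Z^9.

The boundary map ∂_1: C_1 → C_0 maps an edge to its endpoints' difference, ∂[p,q] = q − p. For instance
  ∂DG = G − D.
This gives a 7×9 integer matrix of rank 6; reducing to Smith normal form yields diagonal entries (1,1,1,1,1,1).

Reading off H_k = ker ∂_k / im ∂_{k+1}:

  H_0: rank C_0 − rank ∂_1 = 7 − 6 = 1, and the invariant factors of ∂_1 are all 1, so H_0 ≅ Z.
  H_1: rank ker ∂_1 − rank ∂_2 = (9 − 6) − 0 = 3, and there is no ∂_2, so H_1 ≅ Z^3.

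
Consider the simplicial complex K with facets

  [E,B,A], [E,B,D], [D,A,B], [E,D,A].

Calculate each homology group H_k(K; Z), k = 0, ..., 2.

H_0 = Z,  H_1 = 0,  H_2 = Z.

Take the total order A < B < D < E on the vertex set. Then K (dimension 2) consists of the simplices:

  0-simplices (4): A, B, D, E
  1-simplices (6): AB, AD, AE, BD, BE, DE
  2-simplices (4): ABD, ABE, ADE, BDE

Hence C_0 ≅ Z^4, C_1 ≅ Z^6, C_2 ≅ Z^4.

The boundary map ∂_1: C_1 → C_0 maps an edge to its endpoints' difference, ∂[p,q] = q − p. For instance
  ∂BD = D − B.
The resulting 4×6 matrix has rank 3, and its Smith normal form has invariant factors (1,1,1).

Boundary ∂_2: C_2 → C_1 maps a triangle to the signed sum of its edges. For instance
  ∂ABD = BD − AD + AB,
  ∂BDE = DE − BE + BD.
The resulting 6×4 matrix has rank 3, and its Smith normal form has invariant factors (1,1,1).

Computing H_k = (kernel of ∂_k) / (image of ∂_{k+1}):

  H_0: rank C_0 − rank ∂_1 = 4 − 3 = 1, and the invariant factors of ∂_1 are all 1, so H_0 ≅ Z.
  H_1: rank ker ∂_1 − rank ∂_2 = (6 − 3) − 3 = 0, and the invariant factors of ∂_2 are all 1, so H_1 ≅ 0.
  H_2: rank ker ∂_2 − rank ∂_3 = (4 − 3) − 0 = 1, and there is no ∂_3, so H_2 ≅ Z.

As a check, the Euler characteristic is 4 − 6 + 4 = 2, which agrees with 1 − 0 + 1 = 2.
(K is a triangulation of the 2-sphere S^2.)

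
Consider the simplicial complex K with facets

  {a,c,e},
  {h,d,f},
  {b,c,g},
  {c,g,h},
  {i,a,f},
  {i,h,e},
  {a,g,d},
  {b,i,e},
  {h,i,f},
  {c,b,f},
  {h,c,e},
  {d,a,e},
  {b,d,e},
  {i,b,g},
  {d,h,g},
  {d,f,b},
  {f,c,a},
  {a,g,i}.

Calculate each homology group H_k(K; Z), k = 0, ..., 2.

H_0 ≅ Z,  H_1 ≅ Z^2,  H_2 ≅ Z.

Order the vertices as a < b < c < d < e < f < g < h < i. Listing each simplex with vertices in this order, K has dimension 2 with simplices:

  0-simplices (9): a, b, c, d, e, f, g, h, i
  1-simplices (27): ac, ad, ae, af, ag, ai, bc, bd, be, bf, bg, bi, ce, cf, cg, ch, de, df, dg, dh, eh, ei, fh, fi, gh, gi, hi
  2-simplices (18): ace, acf, ade, adg, afi, agi, bcf, bcg, bde, bdf, bei, bgi, ceh, cgh, dfh, dgh, ehi, fhi

giving chain groups C_0 ≅ Z^9, C_1 ≅ Z^27, C_2 ≅ Z^18.

∂_1: C_1 → C_0 sends each edge [p,q] (with p < q) to q − p. For instance
  ∂gh = h − g.
As a 9×27 matrix over Z this has rank 8, with invariant factors (1,1,1,1,1,1,1,1).

The boundary map ∂_2: C_2 → C_1 acts by ∂[p,q,r] = [q,r] − [p,r] + [p,q]. For instance
  ∂cgh = gh − ch + cg,
  ∂ace = ce − ae + ac.
The 27×18 boundary matrix has rank 17 and Smith normal form diag(1,1,1,1,1,1,1,1,1,1,1,1,1,1,1,1,1).

Reading off H_k = ker ∂_k / im ∂_{k+1}:

  H_0: rank C_0 − rank ∂_1 = 9 − 8 = 1, and the invariant factors of ∂_1 are all 1, so H_0 ≅ Z.
  H_1: rank ker ∂_1 − rank ∂_2 = (27 − 8) − 17 = 2, and the invariant factors of ∂_2 are all 1, so H_1 ≅ Z^2.
  H_2: rank ker ∂_2 − rank ∂_3 = (18 − 17) − 0 = 1, and there is no ∂_3, so H_2 ≅ Z.

(K is a triangulation of the torus T^2.)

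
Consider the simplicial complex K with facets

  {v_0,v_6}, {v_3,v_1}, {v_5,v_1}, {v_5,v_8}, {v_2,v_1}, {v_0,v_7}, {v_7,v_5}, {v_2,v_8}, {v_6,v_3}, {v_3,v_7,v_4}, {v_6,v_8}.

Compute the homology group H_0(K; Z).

H_0 = Z.

We work with the vertex ordering v_0 < v_1 < v_2 < v_3 < v_4 < v_5 < v_6 < v_7 < v_8. The simplices of K, each written with vertices in increasing order, are:

  0-simplices (9): [v_0], [v_1], [v_2], [v_3], [v_4], [v_5], [v_6], [v_7], [v_8]
  1-simplices (13): [v_0,v_6], [v_0,v_7], [v_1,v_2], [v_1,v_3], [v_1,v_5], [v_2,v_8], [v_3,v_4], [v_3,v_6], [v_3,v_7], [v_4,v_7], [v_5,v_7], [v_5,v_8], [v_6,v_8]
  2-simplices (1): [v_3,v_4,v_7]

so the chain groups are C_0 ≅ Z^9, C_1 ≅ Z^13, C_2 ≅ Z^1.

The boundary map ∂_1: C_1 → C_0 maps an edge to its endpoints' difference, ∂[p,q] = q − p. For instance
  ∂[v_3,v_6] = [v_6] − [v_3].
As a 9×13 matrix over Z this has rank 8, with invariant factors (1,1,1,1,1,1,1,1).

The boundary map ∂_2: C_2 → C_1 acts by ∂[p,q,r] = [q,r] − [p,r] + [p,q]. For instance
  ∂[v_3,v_4,v_7] = [v_4,v_7] − [v_3,v_7] + [v_3,v_4].
The resulting 13×1 matrix has rank 1, and its Smith normal form has invariant factors (1).

From H_k ≅ ker(∂_k) / im(∂_{k+1}) we obtain:

  H_0: rank C_0 − rank ∂_1 = 9 − 8 = 1, and the invariant factors of ∂_1 are all 1, so H_0 ≅ Z.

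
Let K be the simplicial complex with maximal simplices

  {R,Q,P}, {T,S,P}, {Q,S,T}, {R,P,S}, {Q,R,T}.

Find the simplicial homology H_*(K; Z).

Fix the vertex order P < Q < R < S < T and write every simplex with vertices in increasing order. Then dim K = 2 and the simplices of K are:

  0-simplices (5): P, Q, R, S, T
  1-simplices (10): PQ, PR, PS, PT, QR, QS, QT, RS, RT, ST
  2-simplices (5): PQR, PRS, PST, QRT, QST

Hence C_0 ≅ Z^5, C_1 ≅ Z^10, C_2 ≅ Z^5.

Boundary ∂_1: C_1 → C_0 sends each edge [p,q] (with p < q) to q − p. For instance
  ∂QT = T − Q.
This gives a 5×10 integer matrix of rank 4; reducing to Smith normal form yields diagonal entries (1,1,1,1).

The boundary map ∂_2: C_2 → C_1 sends each 2-simplex [p,q,r] to [q,r] − [p,r] + [p,q]. For instance
  ∂PQR = QR − PR + PQ,
  ∂PST = ST − PT + PS.
The 10×5 boundary matrix has rank 5 and Smith normal form diag(1,1,1,1,1).

Computing H_k = (kernel of ∂_k) / (image of ∂_{k+1}):

  H_0: rank C_0 − rank ∂_1 = 5 − 4 = 1, and the invariant factors of ∂_1 are all 1, so H_0 = Z.
  H_1: rank ker ∂_1 − rank ∂_2 = (10 − 4) − 5 = 1, and the invariant factors of ∂_2 are all 1, so H_1 = Z.
  H_2: rank ker ∂_2 − rank ∂_3 = (5 − 5) − 0 = 0, and there is no ∂_3, so H_2 = 0.

As a check, the Euler characteristic is 5 − 10 + 5 = 0, which agrees with 1 − 1 + 0 = 0.
(K is a triangulation of the Möbius band.)

H_0 ≅ Z,  H_1 ≅ Z,  H_2 = 0.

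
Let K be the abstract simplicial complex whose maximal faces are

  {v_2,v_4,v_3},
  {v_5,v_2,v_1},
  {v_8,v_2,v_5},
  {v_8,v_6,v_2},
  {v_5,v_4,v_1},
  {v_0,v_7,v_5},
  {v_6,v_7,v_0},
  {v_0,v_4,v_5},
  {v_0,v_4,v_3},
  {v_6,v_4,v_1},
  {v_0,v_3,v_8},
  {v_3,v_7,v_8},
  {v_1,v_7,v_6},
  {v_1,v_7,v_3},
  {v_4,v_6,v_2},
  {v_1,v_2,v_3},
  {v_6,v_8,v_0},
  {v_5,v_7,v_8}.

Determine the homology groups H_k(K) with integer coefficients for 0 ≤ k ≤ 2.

H_0 = Z,  H_1 = Z ⊕ Z/2,  H_2 = 0.

Take the total order v_0 < v_1 < v_2 < v_3 < v_4 < v_5 < v_6 < v_7 < v_8 on the vertex set. Then K (dimension 2) consists of the simplices:

  0-simplices (9): [v_0], [v_1], [v_2], [v_3], [v_4], [v_5], [v_6], [v_7], [v_8]
  1-simplices (27): (27 of them)
  2-simplices (18): (18 of them)

giving chain groups C_0 ≅ Z^9, C_1 ≅ Z^27, C_2 ≅ Z^18.

∂_1: C_1 → C_0 sends each edge [p,q] (with p < q) to q − p. For instance
  ∂[v_1,v_3] = [v_3] − [v_1].
The resulting 9×27 matrix has rank 8, and its Smith normal form has invariant factors (1,1,1,1,1,1,1,1).

The boundary map ∂_2: C_2 → C_1 maps a triangle to the signed sum of its edges. For instance
  ∂[v_3,v_7,v_8] = [v_7,v_8] − [v_3,v_8] + [v_3,v_7],
  ∂[v_1,v_2,v_5] = [v_2,v_5] − [v_1,v_5] + [v_1,v_2].
As a 27×18 matrix over Z this has rank 18, with invariant factors (1,1,1,1,1,1,1,1,1,1,1,1,1,1,1,1,1,2).

Now H_k = ker ∂_k / im ∂_{k+1}, so:

  H_0: rank C_0 − rank ∂_1 = 9 − 8 = 1, and the invariant factors of ∂_1 are all 1, so H_0 = Z.
  H_1: rank ker ∂_1 − rank ∂_2 = (27 − 8) − 18 = 1, and ∂_2 has invariant factor 2 > 1, so H_1 = Z ⊕ Z/2.
  H_2: rank ker ∂_2 − rank ∂_3 = (18 − 18) − 0 = 0, and there is no ∂_3, so H_2 = 0.

As a check, the Euler characteristic is 9 − 27 + 18 = 0, which agrees with 1 − 1 + 0 = 0.
(K is a triangulation of the Klein bottle.)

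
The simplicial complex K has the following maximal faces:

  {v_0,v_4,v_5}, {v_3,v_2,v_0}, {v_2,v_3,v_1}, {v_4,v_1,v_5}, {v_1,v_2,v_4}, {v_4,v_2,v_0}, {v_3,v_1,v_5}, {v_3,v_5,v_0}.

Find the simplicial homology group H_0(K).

K has 6 vertices, 12 edges, 8 triangles.
rank ∂_0 = 0, rank ∂_1 = 5 ⇒ b_0 = 6 − 0 − 5 = 1; all invariant factors of ∂_1 are 1 so no torsion. So H_0 ≅ Z.

H_0 = Z.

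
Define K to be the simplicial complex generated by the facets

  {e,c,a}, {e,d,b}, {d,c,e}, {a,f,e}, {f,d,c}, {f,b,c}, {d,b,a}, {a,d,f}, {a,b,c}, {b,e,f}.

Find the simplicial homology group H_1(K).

We work with the vertex ordering a < b < c < d < e < f. The simplices of K, each written with vertices in increasing order, are:

  0-simplices (6): a, b, c, d, e, f
  1-simplices (15): ab, ac, ad, ae, af, bc, bd, be, bf, cd, ce, cf, de, df, ef
  2-simplices (10): abc, abd, ace, adf, aef, bcf, bde, bef, cde, cdf

so the chain groups are C_0 ≅ Z^6, C_1 ≅ Z^15, C_2 ≅ Z^10.

The boundary map ∂_1: C_1 → C_0 maps an edge to its endpoints' difference, ∂[p,q] = q − p.
As a 6×15 matrix over Z this has rank 5, with invariant factors (1,1,1,1,1).

The boundary map ∂_2: C_2 → C_1 acts by ∂[p,q,r] = [q,r] − [p,r] + [p,q]. For instance
  ∂abc = bc − ac + ab,
  ∂ace = ce − ae + ac.
The resulting 15×10 matrix has rank 10, and its Smith normal form has invariant factors (1,1,1,1,1,1,1,1,1,2).

Now H_k = ker ∂_k / im ∂_{k+1}, so:

  H_1: rank ker ∂_1 − rank ∂_2 = (15 − 5) − 10 = 0, and ∂_2 has invariant factor 2 > 1, so H_1 = Z/2Z.

(K is a triangulation of the real projective plane RP^2.)

H_1 ≅ Z/2Z.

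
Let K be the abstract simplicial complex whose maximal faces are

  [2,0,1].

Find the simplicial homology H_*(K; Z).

H_0 = Z,  H_1 = 0,  H_2 = 0.

We work with the vertex ordering 0 < 1 < 2. The simplices of K, each written with vertices in increasing order, are:

  0-simplices (3): [0], [1], [2]
  1-simplices (3): [0,1], [0,2], [1,2]
  2-simplices (1): [0,1,2]

so the chain groups are C_0 ≅ Z^3, C_1 ≅ Z^3, C_2 ≅ Z^1.

∂_1: C_1 → C_0 maps an edge to its endpoints' difference, ∂[p,q] = q − p.
The 3×3 boundary matrix has rank 2 and Smith normal form diag(1,1).

∂_2: C_2 → C_1 sends each 2-simplex [p,q,r] to [q,r] − [p,r] + [p,q]. For instance
  ∂[0,1,2] = [1,2] − [0,2] + [0,1].
The 3×1 boundary matrix has rank 1 and Smith normal form diag(1).

Reading off H_k = ker ∂_k / im ∂_{k+1}:

  H_0: rank C_0 − rank ∂_1 = 3 − 2 = 1, and the invariant factors of ∂_1 are all 1, so H_0 ≅ Z.
  H_1: rank ker ∂_1 − rank ∂_2 = (3 − 2) − 1 = 0, and the invariant factors of ∂_2 are all 1, so H_1 ≅ 0.
  H_2: rank ker ∂_2 − rank ∂_3 = (1 − 1) − 0 = 0, and there is no ∂_3, so H_2 ≅ 0.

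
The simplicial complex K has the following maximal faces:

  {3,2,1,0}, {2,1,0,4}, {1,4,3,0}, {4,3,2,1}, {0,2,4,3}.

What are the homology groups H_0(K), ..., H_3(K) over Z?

We work with the vertex ordering 0 < 1 < 2 < 3 < 4. The simplices of K, each written with vertices in increasing order, are:

  0-simplices (5): [0], [1], [2], [3], [4]
  1-simplices (10): [0,1], [0,2], [0,3], [0,4], [1,2], [1,3], [1,4], [2,3], [2,4], [3,4]
  2-simplices (10): [0,1,2], [0,1,3], [0,1,4], [0,2,3], [0,2,4], [0,3,4], [1,2,3], [1,2,4], [1,3,4], [2,3,4]
  3-simplices (5): [0,1,2,3], [0,1,2,4], [0,1,3,4], [0,2,3,4], [1,2,3,4]

giving chain groups C_0 ≅ Z^5, C_1 ≅ Z^10, C_2 ≅ Z^10, C_3 ≅ Z^5.

The boundary map ∂_1: C_1 → C_0 maps an edge to its endpoints' difference, ∂[p,q] = q − p. For instance
  ∂[0,3] = [3] − [0].
The resulting 5×10 matrix has rank 4, and its Smith normal form has invariant factors (1,1,1,1).

Boundary ∂_2: C_2 → C_1 sends each 2-simplex [p,q,r] to [q,r] − [p,r] + [p,q]. For instance
  ∂[0,1,3] = [1,3] − [0,3] + [0,1],
  ∂[0,3,4] = [3,4] − [0,4] + [0,3].
The resulting 10×10 matrix has rank 6, and its Smith normal form has invariant factors (1,1,1,1,1,1).

∂_3: C_3 → C_2 sends each 3-simplex σ to the alternating sum Σ_i (−1)^i (σ with its i-th vertex removed). For instance
  ∂[0,1,3,4] = [1,3,4] − [0,3,4] + [0,1,4] − [0,1,3],
  ∂[0,1,2,3] = [1,2,3] − [0,2,3] + [0,1,3] − [0,1,2].
The resulting 10×5 matrix has rank 4, and its Smith normal form has invariant factors (1,1,1,1).

Computing H_k = (kernel of ∂_k) / (image of ∂_{k+1}):

  H_0: rank C_0 − rank ∂_1 = 5 − 4 = 1, and the invariant factors of ∂_1 are all 1, so H_0 = Z.
  H_1: rank ker ∂_1 − rank ∂_2 = (10 − 4) − 6 = 0, and the invariant factors of ∂_2 are all 1, so H_1 = 0.
  H_2: rank ker ∂_2 − rank ∂_3 = (10 − 6) − 4 = 0, and the invariant factors of ∂_3 are all 1, so H_2 = 0.
  H_3: rank ker ∂_3 − rank ∂_4 = (5 − 4) − 0 = 1, and there is no ∂_4, so H_3 = Z.

As a check, the Euler characteristic is 5 − 10 + 10 − 5 = 0, which agrees with 1 − 0 + 0 − 1 = 0.

H_0 ≅ Z,  H_1 = 0,  H_2 = 0,  H_3 ≅ Z.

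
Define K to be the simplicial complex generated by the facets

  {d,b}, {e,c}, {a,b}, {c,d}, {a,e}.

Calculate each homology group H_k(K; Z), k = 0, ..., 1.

Take the total order a < b < c < d < e on the vertex set. Then K (dimension 1) consists of the simplices:

  0-simplices (5): a, b, c, d, e
  1-simplices (5): ab, ae, bd, cd, ce

Hence C_0 ≅ Z^5, C_1 ≅ Z^5.

The boundary map ∂_1: C_1 → C_0 sends each edge [p,q] (with p < q) to q − p. For instance
  ∂bd = d − b.
The 5×5 boundary matrix has rank 4 and Smith normal form diag(1,1,1,1).

From H_k ≅ ker(∂_k) / im(∂_{k+1}) we obtain:

  H_0: rank C_0 − rank ∂_1 = 5 − 4 = 1, and the invariant factors of ∂_1 are all 1, so H_0 ≅ Z.
  H_1: rank ker ∂_1 − rank ∂_2 = (5 − 4) − 0 = 1, and there is no ∂_2, so H_1 ≅ Z.

(K is a triangulation of the circle S^1.)

H_0 = Z,  H_1 = Z.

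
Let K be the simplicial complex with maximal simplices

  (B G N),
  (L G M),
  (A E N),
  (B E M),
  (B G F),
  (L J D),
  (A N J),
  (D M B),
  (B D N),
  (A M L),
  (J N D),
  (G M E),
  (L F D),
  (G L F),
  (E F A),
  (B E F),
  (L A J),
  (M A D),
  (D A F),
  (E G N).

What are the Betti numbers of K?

b_0 = 1, b_1 = 1, b_2 = 0.

Fix the vertex order A < B < D < E < F < G < J < L < M < N and write every simplex with vertices in increasing order. Then dim K = 2 and the simplices of K are:

  0-simplices (10): A, B, D, E, F, G, J, L, M, N
  1-simplices (30): AD, AE, AF, AJ, AL, AM, AN, BD, BE, BF, BG, BM, BN, DF, DJ, DL, DM, DN, EF, EG, EM, EN, FG, FL, GL, GM, GN, JL, JN, LM
  2-simplices (20): ADF, ADM, AEF, AEN, AJL, AJN, ALM, BDM, BDN, BEF, BEM, BFG, BGN, DFL, DJL, DJN, EGM, EGN, FGL, GLM

giving chain groups C_0 ≅ Z^10, C_1 ≅ Z^30, C_2 ≅ Z^20.

The boundary map ∂_1: C_1 → C_0 sends each edge [p,q] (with p < q) to q − p.
The 10×30 boundary matrix has rank 9 and Smith normal form diag(1,1,1,1,1,1,1,1,1).

The boundary map ∂_2: C_2 → C_1 sends each 2-simplex [p,q,r] to [q,r] − [p,r] + [p,q]. For instance
  ∂AJL = JL − AL + AJ,
  ∂BEF = EF − BF + BE.
The resulting 30×20 matrix has rank 20, and its Smith normal form has invariant factors (1,1,1,1,1,1,1,1,1,1,1,1,1,1,1,1,1,1,1,2).

Reading off H_k = ker ∂_k / im ∂_{k+1}:

  H_0: rank C_0 − rank ∂_1 = 10 − 9 = 1, and the invariant factors of ∂_1 are all 1, so H_0 ≅ Z.
  H_1: rank ker ∂_1 − rank ∂_2 = (30 − 9) − 20 = 1, and ∂_2 has invariant factor 2 > 1, so H_1 ≅ Z × Z/2.
  H_2: rank ker ∂_2 − rank ∂_3 = (20 − 20) − 0 = 0, and there is no ∂_3, so H_2 ≅ 0.

(K is a triangulation of the Klein bottle.)

Hence the Betti numbers are b_0 = 1, b_1 = 1, b_2 = 0.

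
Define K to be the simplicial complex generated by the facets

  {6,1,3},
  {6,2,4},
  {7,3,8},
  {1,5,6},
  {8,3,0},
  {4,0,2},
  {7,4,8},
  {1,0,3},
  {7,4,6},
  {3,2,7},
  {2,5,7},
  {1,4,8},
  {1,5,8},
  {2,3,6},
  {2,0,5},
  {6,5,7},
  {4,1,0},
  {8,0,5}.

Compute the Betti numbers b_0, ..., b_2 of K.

Take the total order 0 < 1 < 2 < 3 < 4 < 5 < 6 < 7 < 8 on the vertex set. Then K (dimension 2) consists of the simplices:

  0-simplices (9): [0], [1], [2], [3], [4], [5], [6], [7], [8]
  1-simplices (27): (27 of them)
  2-simplices (18): [0,1,3], [0,1,4], [0,2,4], [0,2,5], [0,3,8], [0,5,8], [1,3,6], [1,4,8], [1,5,6], [1,5,8], [2,3,6], [2,3,7], [2,4,6], [2,5,7], [3,7,8], [4,6,7], [4,7,8], [5,6,7]

giving chain groups C_0 ≅ Z^9, C_1 ≅ Z^27, C_2 ≅ Z^18.

Boundary ∂_1: C_1 → C_0 is given by ∂[p,q] = [q] − [p]. For instance
  ∂[3,6] = [6] − [3].
This gives a 9×27 integer matrix of rank 8; reducing to Smith normal form yields diagonal entries (1,1,1,1,1,1,1,1).

The boundary map ∂_2: C_2 → C_1 sends each 2-simplex [p,q,r] to [q,r] − [p,r] + [p,q]. For instance
  ∂[0,1,3] = [1,3] − [0,3] + [0,1],
  ∂[0,3,8] = [3,8] − [0,8] + [0,3].
As a 27×18 matrix over Z this has rank 18, with invariant factors (1,1,1,1,1,1,1,1,1,1,1,1,1,1,1,1,1,2).

From H_k ≅ ker(∂_k) / im(∂_{k+1}) we obtain:

  H_0: rank C_0 − rank ∂_1 = 9 − 8 = 1, and the invariant factors of ∂_1 are all 1, so H_0 ≅ Z.
  H_1: rank ker ∂_1 − rank ∂_2 = (27 − 8) − 18 = 1, and ∂_2 has invariant factor 2 > 1, so H_1 ≅ Z × Z/2.
  H_2: rank ker ∂_2 − rank ∂_3 = (18 − 18) − 0 = 0, and there is no ∂_3, so H_2 ≅ 0.

Hence the Betti numbers are b_0 = 1, b_1 = 1, b_2 = 0.

b_0 = 1, b_1 = 1, b_2 = 0.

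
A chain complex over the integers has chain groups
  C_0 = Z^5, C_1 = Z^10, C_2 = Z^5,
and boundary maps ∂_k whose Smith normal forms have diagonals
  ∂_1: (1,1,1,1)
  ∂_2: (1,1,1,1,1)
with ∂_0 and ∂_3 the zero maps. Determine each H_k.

H_0: b_0 = 5 − 0 − 4 = 1; torsion from ∂_1 factors > 1: none. So H_0 = Z.
H_1: b_1 = 10 − 4 − 5 = 1; torsion from ∂_2 factors > 1: none. So H_1 = Z.
H_2: b_2 = 5 − 5 − 0 = 0; torsion from ∂_3 factors > 1: none. So H_2 = 0.

H_0 = Z,  H_1 = Z,  H_2 = 0.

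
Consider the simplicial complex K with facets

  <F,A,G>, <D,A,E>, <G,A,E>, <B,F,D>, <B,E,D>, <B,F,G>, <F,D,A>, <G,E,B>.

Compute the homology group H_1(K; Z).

H_1 ≅ 0.

K has 6 vertices, 12 edges, 8 triangles.
rank ∂_1 = 5, rank ∂_2 = 7 ⇒ b_1 = 12 − 5 − 7 = 0; all invariant factors of ∂_2 are 1 so no torsion. So H_1 ≅ 0.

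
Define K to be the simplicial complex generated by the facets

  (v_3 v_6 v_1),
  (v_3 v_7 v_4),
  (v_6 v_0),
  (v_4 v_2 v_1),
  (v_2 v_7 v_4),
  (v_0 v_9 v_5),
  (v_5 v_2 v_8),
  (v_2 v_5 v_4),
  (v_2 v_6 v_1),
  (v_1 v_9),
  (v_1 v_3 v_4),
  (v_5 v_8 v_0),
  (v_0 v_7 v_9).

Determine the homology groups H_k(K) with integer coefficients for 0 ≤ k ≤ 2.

We work with the vertex ordering v_0 < v_1 < v_2 < v_3 < v_4 < v_5 < v_6 < v_7 < v_8 < v_9. The simplices of K, each written with vertices in increasing order, are:

  0-simplices (10): [v_0], [v_1], [v_2], [v_3], [v_4], [v_5], [v_6], [v_7], [v_8], [v_9]
  1-simplices (23): (23 of them)
  2-simplices (11): (11 of them)

giving chain groups C_0 ≅ Z^10, C_1 ≅ Z^23, C_2 ≅ Z^11.

∂_1: C_1 → C_0 maps an edge to its endpoints' difference, ∂[p,q] = q − p.
The 10×23 boundary matrix has rank 9 and Smith normal form diag(1,1,1,1,1,1,1,1,1).

Boundary ∂_2: C_2 → C_1 acts by ∂[p,q,r] = [q,r] − [p,r] + [p,q]. For instance
  ∂[v_2,v_4,v_7] = [v_4,v_7] − [v_2,v_7] + [v_2,v_4],
  ∂[v_0,v_5,v_9] = [v_5,v_9] − [v_0,v_9] + [v_0,v_5].
As a 23×11 matrix over Z this has rank 11, with invariant factors (1,1,1,1,1,1,1,1,1,1,1).

Computing H_k = (kernel of ∂_k) / (image of ∂_{k+1}):

  H_0: rank C_0 − rank ∂_1 = 10 − 9 = 1, and the invariant factors of ∂_1 are all 1, so H_0 = Z.
  H_1: rank ker ∂_1 − rank ∂_2 = (23 − 9) − 11 = 3, and the invariant factors of ∂_2 are all 1, so H_1 = Z^3.
  H_2: rank ker ∂_2 − rank ∂_3 = (11 − 11) − 0 = 0, and there is no ∂_3, so H_2 = 0.

As a check, the Euler characteristic is 10 − 23 + 11 = -2, which agrees with 1 − 3 + 0 = -2.

H_0 ≅ Z,  H_1 ≅ Z^3,  H_2 = 0.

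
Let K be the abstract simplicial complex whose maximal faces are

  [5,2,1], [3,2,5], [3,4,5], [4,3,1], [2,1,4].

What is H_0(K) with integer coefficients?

We work with the vertex ordering 1 < 2 < 3 < 4 < 5. The simplices of K, each written with vertices in increasing order, are:

  0-simplices (5): [1], [2], [3], [4], [5]
  1-simplices (10): [1,2], [1,3], [1,4], [1,5], [2,3], [2,4], [2,5], [3,4], [3,5], [4,5]
  2-simplices (5): [1,2,4], [1,2,5], [1,3,4], [2,3,5], [3,4,5]

giving chain groups C_0 ≅ Z^5, C_1 ≅ Z^10, C_2 ≅ Z^5.

Boundary ∂_1: C_1 → C_0 maps an edge to its endpoints' difference, ∂[p,q] = q − p. For instance
  ∂[1,3] = [3] − [1].
The 5×10 boundary matrix has rank 4 and Smith normal form diag(1,1,1,1).

Boundary ∂_2: C_2 → C_1 maps a triangle to the signed sum of its edges. For instance
  ∂[1,2,5] = [2,5] − [1,5] + [1,2],
  ∂[2,3,5] = [3,5] − [2,5] + [2,3].
As a 10×5 matrix over Z this has rank 5, with invariant factors (1,1,1,1,1).

Computing H_k = (kernel of ∂_k) / (image of ∂_{k+1}):

  H_0: rank C_0 − rank ∂_1 = 5 − 4 = 1, and the invariant factors of ∂_1 are all 1, so H_0 ≅ Z.

(K is a triangulation of the Möbius band.)

H_0 = Z.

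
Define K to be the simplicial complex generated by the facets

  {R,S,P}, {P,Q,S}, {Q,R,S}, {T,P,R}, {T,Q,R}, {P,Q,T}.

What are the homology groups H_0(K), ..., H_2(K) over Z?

H_0 = Z,  H_1 = 0,  H_2 = Z.

Fix the vertex order P < Q < R < S < T and write every simplex with vertices in increasing order. Then dim K = 2 and the simplices of K are:

  0-simplices (5): P, Q, R, S, T
  1-simplices (9): PQ, PR, PS, PT, QR, QS, QT, RS, RT
  2-simplices (6): PQS, PQT, PRS, PRT, QRS, QRT

so the chain groups are C_0 ≅ Z^5, C_1 ≅ Z^9, C_2 ≅ Z^6.

∂_1: C_1 → C_0 sends each edge [p,q] (with p < q) to q − p. For instance
  ∂QR = R − Q.
As a 5×9 matrix over Z this has rank 4, with invariant factors (1,1,1,1).

∂_2: C_2 → C_1 maps a triangle to the signed sum of its edges. For instance
  ∂QRS = RS − QS + QR,
  ∂PQS = QS − PS + PQ.
The resulting 9×6 matrix has rank 5, and its Smith normal form has invariant factors (1,1,1,1,1).

Computing H_k = (kernel of ∂_k) / (image of ∂_{k+1}):

  H_0: rank C_0 − rank ∂_1 = 5 − 4 = 1, and the invariant factors of ∂_1 are all 1, so H_0 = Z.
  H_1: rank ker ∂_1 − rank ∂_2 = (9 − 4) − 5 = 0, and the invariant factors of ∂_2 are all 1, so H_1 = 0.
  H_2: rank ker ∂_2 − rank ∂_3 = (6 − 5) − 0 = 1, and there is no ∂_3, so H_2 = Z.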